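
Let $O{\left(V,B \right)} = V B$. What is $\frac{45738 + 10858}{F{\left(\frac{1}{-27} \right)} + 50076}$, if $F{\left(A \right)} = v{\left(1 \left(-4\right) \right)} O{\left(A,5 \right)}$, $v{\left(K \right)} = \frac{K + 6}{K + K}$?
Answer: $\frac{6112368}{5408213} \approx 1.1302$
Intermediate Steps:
$O{\left(V,B \right)} = B V$
$v{\left(K \right)} = \frac{6 + K}{2 K}$
$F{\left(A \right)} = - \frac{5 A}{4}$ ($F{\left(A \right)} = \frac{6 + 1 \left(-4\right)}{2 \cdot 1 \left(-4\right)} 5 A = \frac{6 - 4}{2 \left(-4\right)} 5 A = \frac{1}{2} \left(- \frac{1}{4}\right) 2 \cdot 5 A = - \frac{5 A}{4}$)
$\frac{45738 + 10858}{F{\left(\frac{1}{-27} \right)} + 50076} = \frac{45738 + 10858}{- \frac{5}{4 \left(-27\right)} + 50076} = \frac{56596}{\left(- \frac{5}{4}\right) \left(- \frac{1}{27}\right) + 50076} = \frac{56596}{\frac{5}{108} + 50076} = \frac{56596}{\frac{5408213}{108}} = 56596 \cdot \frac{108}{5408213} = \frac{6112368}{5408213}$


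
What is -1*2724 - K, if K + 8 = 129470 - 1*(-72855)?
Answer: -205041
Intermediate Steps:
K = 202317 (K = -8 + (129470 - 1*(-72855)) = -8 + (129470 + 72855) = -8 + 202325 = 202317)
-1*2724 - K = -1*2724 - 1*202317 = -2724 - 202317 = -205041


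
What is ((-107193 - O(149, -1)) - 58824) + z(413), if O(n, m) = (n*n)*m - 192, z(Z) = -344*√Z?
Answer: -143624 - 344*√413 ≈ -1.5062e+5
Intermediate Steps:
O(n, m) = -192 + m*n² (O(n, m) = n²*m - 192 = m*n² - 192 = -192 + m*n²)
((-107193 - O(149, -1)) - 58824) + z(413) = ((-107193 - (-192 - 1*149²)) - 58824) - 344*√413 = ((-107193 - (-192 - 1*22201)) - 58824) - 344*√413 = ((-107193 - (-192 - 22201)) - 58824) - 344*√413 = ((-107193 - 1*(-22393)) - 58824) - 344*√413 = ((-107193 + 22393) - 58824) - 344*√413 = (-84800 - 58824) - 344*√413 = -143624 - 344*√413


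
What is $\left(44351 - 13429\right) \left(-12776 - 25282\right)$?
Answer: $-1176829476$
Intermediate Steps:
$\left(44351 - 13429\right) \left(-12776 - 25282\right) = 30922 \left(-12776 - 25282\right) = 30922 \left(-38058\right) = -1176829476$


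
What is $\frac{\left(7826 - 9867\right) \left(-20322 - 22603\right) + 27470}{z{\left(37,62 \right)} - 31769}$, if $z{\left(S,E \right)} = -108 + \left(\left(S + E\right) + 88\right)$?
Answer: $- \frac{17527479}{6338} \approx -2765.5$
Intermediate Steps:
$z{\left(S,E \right)} = -20 + E + S$ ($z{\left(S,E \right)} = -108 + \left(\left(E + S\right) + 88\right) = -108 + \left(88 + E + S\right) = -20 + E + S$)
$\frac{\left(7826 - 9867\right) \left(-20322 - 22603\right) + 27470}{z{\left(37,62 \right)} - 31769} = \frac{\left(7826 - 9867\right) \left(-20322 - 22603\right) + 27470}{\left(-20 + 62 + 37\right) - 31769} = \frac{\left(-2041\right) \left(-42925\right) + 27470}{79 - 31769} = \frac{87609925 + 27470}{-31690} = 87637395 \left(- \frac{1}{31690}\right) = - \frac{17527479}{6338}$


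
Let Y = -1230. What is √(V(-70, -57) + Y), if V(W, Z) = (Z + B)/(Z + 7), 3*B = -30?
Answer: I*√122866/10 ≈ 35.052*I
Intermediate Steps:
B = -10 (B = (⅓)*(-30) = -10)
V(W, Z) = (-10 + Z)/(7 + Z) (V(W, Z) = (Z - 10)/(Z + 7) = (-10 + Z)/(7 + Z))
√(V(-70, -57) + Y) = √((-10 - 57)/(7 - 57) - 1230) = √(-67/(-50) - 1230) = √(-1/50*(-67) - 1230) = √(67/50 - 1230) = √(-61433/50) = I*√122866/10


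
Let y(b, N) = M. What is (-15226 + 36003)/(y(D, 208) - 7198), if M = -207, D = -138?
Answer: -20777/7405 ≈ -2.8058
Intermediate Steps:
y(b, N) = -207
(-15226 + 36003)/(y(D, 208) - 7198) = (-15226 + 36003)/(-207 - 7198) = 20777/(-7405) = 20777*(-1/7405) = -20777/7405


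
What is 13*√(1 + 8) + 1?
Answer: 40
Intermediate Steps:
13*√(1 + 8) + 1 = 13*√9 + 1 = 13*3 + 1 = 39 + 1 = 40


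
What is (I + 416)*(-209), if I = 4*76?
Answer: -150480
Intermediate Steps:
I = 304
(I + 416)*(-209) = (304 + 416)*(-209) = 720*(-209) = -150480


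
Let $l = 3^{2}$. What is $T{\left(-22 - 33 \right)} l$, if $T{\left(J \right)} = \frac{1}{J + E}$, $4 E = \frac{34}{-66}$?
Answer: $- \frac{1188}{7277} \approx -0.16325$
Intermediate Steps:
$E = - \frac{17}{132}$ ($E = \frac{34 \frac{1}{-66}}{4} = \frac{34 \left(- \frac{1}{66}\right)}{4} = \frac{1}{4} \left(- \frac{17}{33}\right) = - \frac{17}{132} \approx -0.12879$)
$T{\left(J \right)} = \frac{1}{- \frac{17}{132} + J}$ ($T{\left(J \right)} = \frac{1}{J - \frac{17}{132}} = \frac{1}{- \frac{17}{132} + J}$)
$l = 9$
$T{\left(-22 - 33 \right)} l = \frac{132}{-17 + 132 \left(-22 - 33\right)} 9 = \frac{132}{-17 + 132 \left(-55\right)} 9 = \frac{132}{-17 - 7260} \cdot 9 = \frac{132}{-7277} \cdot 9 = 132 \left(- \frac{1}{7277}\right) 9 = \left(- \frac{132}{7277}\right) 9 = - \frac{1188}{7277}$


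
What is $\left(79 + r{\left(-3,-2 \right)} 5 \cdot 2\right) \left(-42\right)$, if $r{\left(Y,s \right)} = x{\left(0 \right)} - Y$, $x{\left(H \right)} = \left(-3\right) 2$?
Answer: $-2058$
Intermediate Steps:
$x{\left(H \right)} = -6$
$r{\left(Y,s \right)} = -6 - Y$
$\left(79 + r{\left(-3,-2 \right)} 5 \cdot 2\right) \left(-42\right) = \left(79 + \left(-6 - -3\right) 5 \cdot 2\right) \left(-42\right) = \left(79 + \left(-6 + 3\right) 5 \cdot 2\right) \left(-42\right) = \left(79 + \left(-3\right) 5 \cdot 2\right) \left(-42\right) = \left(79 - 30\right) \left(-42\right) = 49 \left(-42\right) = -2058$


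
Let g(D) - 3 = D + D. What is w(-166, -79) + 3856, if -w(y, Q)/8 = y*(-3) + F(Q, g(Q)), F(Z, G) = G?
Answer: 1112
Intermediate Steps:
g(D) = 3 + 2*D (g(D) = 3 + (D + D) = 3 + 2*D)
w(y, Q) = -24 - 16*Q + 24*y (w(y, Q) = -8*(y*(-3) + (3 + 2*Q)) = -8*(-3*y + (3 + 2*Q)) = -8*(3 - 3*y + 2*Q) = -24 - 16*Q + 24*y)
w(-166, -79) + 3856 = (-24 - 16*(-79) + 24*(-166)) + 3856 = (-24 + 1264 - 3984) + 3856 = -2744 + 3856 = 1112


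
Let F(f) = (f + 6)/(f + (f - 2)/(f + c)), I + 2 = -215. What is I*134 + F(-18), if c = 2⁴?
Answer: -58153/2 ≈ -29077.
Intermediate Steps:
I = -217 (I = -2 - 215 = -217)
c = 16
F(f) = (6 + f)/(f + (-2 + f)/(16 + f)) (F(f) = (f + 6)/(f + (f - 2)/(f + 16)) = (6 + f)/(f + (-2 + f)/(16 + f)))
I*134 + F(-18) = -217*134 + (96 + (-18)² + 22*(-18))/(-2 + (-18)² + 17*(-18)) = -29078 + (96 + 324 - 396)/(-2 + 324 - 306) = -29078 + 24/16 = -29078 + (1/16)*24 = -29078 + 3/2 = -58153/2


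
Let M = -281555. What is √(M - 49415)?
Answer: I*√330970 ≈ 575.3*I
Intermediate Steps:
√(M - 49415) = √(-281555 - 49415) = √(-330970) = I*√330970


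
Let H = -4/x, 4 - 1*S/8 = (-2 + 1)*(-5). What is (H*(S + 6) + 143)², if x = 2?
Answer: 21609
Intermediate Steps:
S = -8 (S = 32 - 8*(-2 + 1)*(-5) = 32 - (-8)*(-5) = 32 - 8*5 = 32 - 40 = -8)
H = -2 (H = -4/2 = -4*½ = -2)
(H*(S + 6) + 143)² = (-2*(-8 + 6) + 143)² = (-2*(-2) + 143)² = (4 + 143)² = 147² = 21609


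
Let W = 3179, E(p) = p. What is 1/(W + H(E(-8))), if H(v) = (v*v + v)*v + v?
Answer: 1/2723 ≈ 0.00036724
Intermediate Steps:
H(v) = v + v*(v + v²) (H(v) = (v² + v)*v + v = (v + v²)*v + v = v*(v + v²) + v = v + v*(v + v²))
1/(W + H(E(-8))) = 1/(3179 - 8*(1 - 8 + (-8)²)) = 1/(3179 - 8*(1 - 8 + 64)) = 1/(3179 - 8*57) = 1/(3179 - 456) = 1/2723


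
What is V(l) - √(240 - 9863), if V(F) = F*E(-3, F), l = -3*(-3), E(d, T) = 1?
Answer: 9 - I*√9623 ≈ 9.0 - 98.097*I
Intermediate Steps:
l = 9
V(F) = F (V(F) = F*1 = F)
V(l) - √(240 - 9863) = 9 - √(240 - 9863) = 9 - √(-9623) = 9 - I*√9623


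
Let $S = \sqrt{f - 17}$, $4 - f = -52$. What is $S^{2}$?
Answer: $39$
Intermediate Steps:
$f = 56$ ($f = 4 - -52 = 4 + 52 = 56$)
$S = \sqrt{39}$ ($S = \sqrt{56 - 17} = \sqrt{39} \approx 6.245$)
$S^{2} = \left(\sqrt{39}\right)^{2} = 39$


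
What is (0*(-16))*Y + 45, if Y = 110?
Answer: 45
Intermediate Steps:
(0*(-16))*Y + 45 = (0*(-16))*110 + 45 = 0*110 + 45 = 0 + 45 = 45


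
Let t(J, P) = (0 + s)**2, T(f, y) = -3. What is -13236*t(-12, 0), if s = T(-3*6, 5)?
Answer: -119124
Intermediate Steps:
s = -3
t(J, P) = 9 (t(J, P) = (0 - 3)**2 = (-3)**2 = 9)
-13236*t(-12, 0) = -13236*9 = -119124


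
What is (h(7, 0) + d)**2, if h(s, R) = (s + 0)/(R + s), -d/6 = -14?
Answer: 7225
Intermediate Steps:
d = 84 (d = -6*(-14) = 84)
h(s, R) = s/(R + s)
(h(7, 0) + d)**2 = (7/(0 + 7) + 84)**2 = (7/7 + 84)**2 = (7*(1/7) + 84)**2 = (1 + 84)**2 = 85**2 = 7225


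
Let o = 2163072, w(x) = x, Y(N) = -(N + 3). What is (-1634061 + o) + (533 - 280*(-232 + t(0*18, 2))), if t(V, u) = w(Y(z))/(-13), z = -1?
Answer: 7727992/13 ≈ 5.9446e+5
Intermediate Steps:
Y(N) = -3 - N (Y(N) = -(3 + N) = -3 - N)
t(V, u) = 2/13 (t(V, u) = (-3 - 1*(-1))/(-13) = (-3 + 1)*(-1/13) = -2*(-1/13) = 2/13)
(-1634061 + o) + (533 - 280*(-232 + t(0*18, 2))) = (-1634061 + 2163072) + (533 - 280*(-232 + 2/13)) = 529011 + (533 - 280*(-3014/13)) = 529011 + (533 + 843920/13) = 529011 + 850849/13 = 7727992/13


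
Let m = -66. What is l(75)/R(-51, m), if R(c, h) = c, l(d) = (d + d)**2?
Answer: -7500/17 ≈ -441.18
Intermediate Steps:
l(d) = 4*d**2 (l(d) = (2*d)**2 = 4*d**2)
l(75)/R(-51, m) = (4*75**2)/(-51) = (4*5625)*(-1/51) = 22500*(-1/51) = -7500/17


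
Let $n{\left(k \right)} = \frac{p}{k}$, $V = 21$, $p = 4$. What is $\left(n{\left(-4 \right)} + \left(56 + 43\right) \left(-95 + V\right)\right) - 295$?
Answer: $-7622$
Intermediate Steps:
$n{\left(k \right)} = \frac{4}{k}$
$\left(n{\left(-4 \right)} + \left(56 + 43\right) \left(-95 + V\right)\right) - 295 = \left(\frac{4}{-4} + \left(56 + 43\right) \left(-95 + 21\right)\right) - 295 = \left(4 \left(- \frac{1}{4}\right) + 99 \left(-74\right)\right) - 295 = \left(-1 - 7326\right) - 295 = -7327 - 295 = -7622$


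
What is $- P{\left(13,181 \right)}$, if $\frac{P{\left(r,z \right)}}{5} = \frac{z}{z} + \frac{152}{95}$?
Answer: $-13$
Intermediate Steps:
$P{\left(r,z \right)} = 13$ ($P{\left(r,z \right)} = 5 \left(\frac{z}{z} + \frac{152}{95}\right) = 5 \left(1 + 152 \cdot \frac{1}{95}\right) = 5 \left(1 + \frac{8}{5}\right) = 5 \cdot \frac{13}{5} = 13$)
$- P{\left(13,181 \right)} = \left(-1\right) 13 = -13$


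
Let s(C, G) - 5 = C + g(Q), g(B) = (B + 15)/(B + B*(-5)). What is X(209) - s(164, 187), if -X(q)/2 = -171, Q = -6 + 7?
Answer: 177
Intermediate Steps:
Q = 1
g(B) = -(15 + B)/(4*B) (g(B) = (15 + B)/(B - 5*B) = (15 + B)/((-4*B)) = (15 + B)*(-1/(4*B)) = -(15 + B)/(4*B))
X(q) = 342 (X(q) = -2*(-171) = 342)
s(C, G) = 1 + C (s(C, G) = 5 + (C + (¼)*(-15 - 1*1)/1) = 5 + (C + (¼)*1*(-15 - 1)) = 5 + (C + (¼)*1*(-16)) = 5 + (C - 4) = 5 + (-4 + C) = 1 + C)
X(209) - s(164, 187) = 342 - (1 + 164) = 342 - 1*165 = 342 - 165 = 177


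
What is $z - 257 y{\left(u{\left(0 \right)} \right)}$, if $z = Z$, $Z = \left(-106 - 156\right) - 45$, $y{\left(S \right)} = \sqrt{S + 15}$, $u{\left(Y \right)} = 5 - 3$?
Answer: $-307 - 257 \sqrt{17} \approx -1366.6$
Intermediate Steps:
$u{\left(Y \right)} = 2$ ($u{\left(Y \right)} = 5 - 3 = 2$)
$y{\left(S \right)} = \sqrt{15 + S}$
$Z = -307$ ($Z = -262 - 45 = -307$)
$z = -307$
$z - 257 y{\left(u{\left(0 \right)} \right)} = -307 - 257 \sqrt{15 + 2} = -307 - 257 \sqrt{17}$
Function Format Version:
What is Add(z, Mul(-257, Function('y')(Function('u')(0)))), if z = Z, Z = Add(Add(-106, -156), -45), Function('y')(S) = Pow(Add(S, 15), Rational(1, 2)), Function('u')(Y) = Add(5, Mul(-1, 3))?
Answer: Add(-307, Mul(-257, Pow(17, Rational(1, 2)))) ≈ -1366.6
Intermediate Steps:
Function('u')(Y) = 2 (Function('u')(Y) = Add(5, -3) = 2)
Function('y')(S) = Pow(Add(15, S), Rational(1, 2))
Z = -307 (Z = Add(-262, -45) = -307)
z = -307
Add(z, Mul(-257, Function('y')(Function('u')(0)))) = Add(-307, Mul(-257, Pow(Add(15, 2), Rational(1, 2)))) = Add(-307, Mul(-257, Pow(17, Rational(1, 2))))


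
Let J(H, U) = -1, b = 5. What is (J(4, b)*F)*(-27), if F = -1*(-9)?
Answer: 243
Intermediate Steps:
F = 9
(J(4, b)*F)*(-27) = -1*9*(-27) = -9*(-27) = 243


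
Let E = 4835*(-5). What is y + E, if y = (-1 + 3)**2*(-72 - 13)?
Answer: -24515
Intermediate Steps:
E = -24175
y = -340 (y = 2**2*(-85) = 4*(-85) = -340)
y + E = -340 - 24175 = -24515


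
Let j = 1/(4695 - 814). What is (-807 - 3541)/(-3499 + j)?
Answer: 8437294/6789809 ≈ 1.2426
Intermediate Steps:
j = 1/3881 ≈ 0.00025767
(-807 - 3541)/(-3499 + j) = (-807 - 3541)/(-3499 + 1/3881) = -4348/(-13579618/3881) = -4348*(-3881/13579618) = 8437294/6789809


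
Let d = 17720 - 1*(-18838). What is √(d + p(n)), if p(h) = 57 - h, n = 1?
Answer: √36614 ≈ 191.35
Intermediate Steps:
d = 36558 (d = 17720 + 18838 = 36558)
√(d + p(n)) = √(36558 + (57 - 1*1)) = √(36558 + (57 - 1)) = √(36558 + 56) = √36614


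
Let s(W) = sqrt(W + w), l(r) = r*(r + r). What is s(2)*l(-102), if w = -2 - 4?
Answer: 41616*I ≈ 41616.0*I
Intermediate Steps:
w = -6
l(r) = 2*r**2 (l(r) = r*(2*r) = 2*r**2)
s(W) = sqrt(-6 + W) (s(W) = sqrt(W - 6) = sqrt(-6 + W))
s(2)*l(-102) = sqrt(-6 + 2)*(2*(-102)**2) = sqrt(-4)*(2*10404) = (2*I)*20808 = 41616*I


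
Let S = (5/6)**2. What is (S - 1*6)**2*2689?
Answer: 98097409/1296 ≈ 75693.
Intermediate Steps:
S = 25/36 (S = (5*(1/6))**2 = (5/6)**2 = 25/36 ≈ 0.69444)
(S - 1*6)**2*2689 = (25/36 - 1*6)**2*2689 = (25/36 - 6)**2*2689 = (-191/36)**2*2689 = (36481/1296)*2689 = 98097409/1296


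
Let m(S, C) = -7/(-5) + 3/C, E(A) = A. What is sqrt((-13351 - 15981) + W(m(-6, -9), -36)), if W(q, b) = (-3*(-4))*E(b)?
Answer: 2*I*sqrt(7441) ≈ 172.52*I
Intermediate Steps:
m(S, C) = 7/5 + 3/C (m(S, C) = -7*(-1/5) + 3/C = 7/5 + 3/C)
W(q, b) = 12*b (W(q, b) = (-3*(-4))*b = 12*b)
sqrt((-13351 - 15981) + W(m(-6, -9), -36)) = sqrt((-13351 - 15981) + 12*(-36)) = sqrt(-29332 - 432) = sqrt(-29764) = 2*I*sqrt(7441)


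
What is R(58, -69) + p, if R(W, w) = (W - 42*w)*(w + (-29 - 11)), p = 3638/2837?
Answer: -914089110/2837 ≈ -3.2220e+5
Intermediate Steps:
p = 3638/2837 (p = 3638*(1/2837) = 3638/2837 ≈ 1.2823)
R(W, w) = (-40 + w)*(W - 42*w) (R(W, w) = (W - 42*w)*(w - 40) = (W - 42*w)*(-40 + w) = (-40 + w)*(W - 42*w))
R(58, -69) + p = (-42*(-69)² - 40*58 + 1680*(-69) + 58*(-69)) + 3638/2837 = (-42*4761 - 2320 - 115920 - 4002) + 3638/2837 = (-199962 - 2320 - 115920 - 4002) + 3638/2837 = -322204 + 3638/2837 = -914089110/2837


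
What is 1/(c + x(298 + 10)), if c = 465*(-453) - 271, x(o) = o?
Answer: -1/210608 ≈ -4.7482e-6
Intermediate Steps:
c = -210916 (c = -210645 - 271 = -210916)
1/(c + x(298 + 10)) = 1/(-210916 + (298 + 10)) = 1/(-210916 + 308) = 1/(-210608) = -1/210608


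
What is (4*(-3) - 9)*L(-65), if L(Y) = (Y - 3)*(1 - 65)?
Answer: -91392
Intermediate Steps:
L(Y) = 192 - 64*Y (L(Y) = (-3 + Y)*(-64) = 192 - 64*Y)
(4*(-3) - 9)*L(-65) = (4*(-3) - 9)*(192 - 64*(-65)) = (-12 - 9)*(192 + 4160) = -21*4352 = -91392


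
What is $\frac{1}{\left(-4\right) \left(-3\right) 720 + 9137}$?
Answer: $\frac{1}{17777} \approx 5.6252 \cdot 10^{-5}$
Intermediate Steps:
$\frac{1}{\left(-4\right) \left(-3\right) 720 + 9137} = \frac{1}{12 \cdot 720 + 9137} = \frac{1}{8640 + 9137} = \frac{1}{17777}$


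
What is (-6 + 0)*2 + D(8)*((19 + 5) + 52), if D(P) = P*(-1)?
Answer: -620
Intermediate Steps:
D(P) = -P
(-6 + 0)*2 + D(8)*((19 + 5) + 52) = (-6 + 0)*2 + (-1*8)*((19 + 5) + 52) = -6*2 - 8*(24 + 52) = -12 - 8*76 = -12 - 608 = -620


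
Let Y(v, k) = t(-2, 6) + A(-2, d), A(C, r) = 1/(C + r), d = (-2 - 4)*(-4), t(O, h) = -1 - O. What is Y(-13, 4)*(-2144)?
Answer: -24656/11 ≈ -2241.5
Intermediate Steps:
d = 24 (d = -6*(-4) = 24)
Y(v, k) = 23/22 (Y(v, k) = (-1 - 1*(-2)) + 1/(-2 + 24) = (-1 + 2) + 1/22 = 1 + 1/22 = 23/22)
Y(-13, 4)*(-2144) = (23/22)*(-2144) = -24656/11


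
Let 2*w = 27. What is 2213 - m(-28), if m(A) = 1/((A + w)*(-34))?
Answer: 1091008/493 ≈ 2213.0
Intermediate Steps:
w = 27/2 (w = (½)*27 = 27/2 ≈ 13.500)
m(A) = -1/(34*(27/2 + A)) (m(A) = 1/((A + 27/2)*(-34)) = -1/34/(27/2 + A) = -1/(34*(27/2 + A)))
2213 - m(-28) = 2213 - (-1)/(459 + 34*(-28)) = 2213 - (-1)/(459 - 952) = 2213 - (-1)/(-493) = 2213 - (-1)*(-1)/493 = 2213 - 1*1/493 = 2213 - 1/493 = 1091008/493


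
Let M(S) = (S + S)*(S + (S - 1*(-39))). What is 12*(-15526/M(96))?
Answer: -1109/264 ≈ -4.2008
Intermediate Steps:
M(S) = 2*S*(39 + 2*S) (M(S) = (2*S)*(S + (S + 39)) = (2*S)*(S + (39 + S)) = (2*S)*(39 + 2*S) = 2*S*(39 + 2*S))
12*(-15526/M(96)) = 12*(-15526*1/(192*(39 + 2*96))) = 12*(-15526*1/(192*(39 + 192))) = 12*(-15526/(2*96*231)) = 12*(-15526/44352) = 12*(-15526*1/44352) = 12*(-1109/3168) = -1109/264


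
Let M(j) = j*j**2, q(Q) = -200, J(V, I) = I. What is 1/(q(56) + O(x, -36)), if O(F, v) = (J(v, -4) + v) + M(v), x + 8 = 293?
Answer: -1/46896 ≈ -2.1324e-5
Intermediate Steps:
x = 285 (x = -8 + 293 = 285)
M(j) = j**3
O(F, v) = -4 + v + v**3 (O(F, v) = (-4 + v) + v**3 = -4 + v + v**3)
1/(q(56) + O(x, -36)) = 1/(-200 + (-4 - 36 + (-36)**3)) = 1/(-200 + (-4 - 36 - 46656)) = 1/(-200 - 46696) = 1/(-46896) = -1/46896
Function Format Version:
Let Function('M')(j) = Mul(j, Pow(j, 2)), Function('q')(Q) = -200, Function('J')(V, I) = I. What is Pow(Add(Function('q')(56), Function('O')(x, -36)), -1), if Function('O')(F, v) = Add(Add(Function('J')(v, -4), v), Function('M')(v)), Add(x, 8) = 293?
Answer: Rational(-1, 46896) ≈ -2.1324e-5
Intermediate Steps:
x = 285 (x = Add(-8, 293) = 285)
Function('M')(j) = Pow(j, 3)
Function('O')(F, v) = Add(-4, v, Pow(v, 3)) (Function('O')(F, v) = Add(Add(-4, v), Pow(v, 3)) = Add(-4, v, Pow(v, 3)))
Pow(Add(Function('q')(56), Function('O')(x, -36)), -1) = Pow(Add(-200, Add(-4, -36, Pow(-36, 3))), -1) = Pow(Add(-200, Add(-4, -36, -46656)), -1) = Pow(Add(-200, -46696), -1) = Pow(-46896, -1) = Rational(-1, 46896)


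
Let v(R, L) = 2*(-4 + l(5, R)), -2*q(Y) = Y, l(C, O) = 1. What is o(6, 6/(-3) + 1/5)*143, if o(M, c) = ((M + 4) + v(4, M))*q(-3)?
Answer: 858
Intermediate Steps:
q(Y) = -Y/2
v(R, L) = -6 (v(R, L) = 2*(-4 + 1) = 2*(-3) = -6)
o(M, c) = -3 + 3*M/2 (o(M, c) = ((M + 4) - 6)*(-½*(-3)) = ((4 + M) - 6)*(3/2) = (-2 + M)*(3/2) = -3 + 3*M/2)
o(6, 6/(-3) + 1/5)*143 = (-3 + (3/2)*6)*143 = (-3 + 9)*143 = 6*143 = 858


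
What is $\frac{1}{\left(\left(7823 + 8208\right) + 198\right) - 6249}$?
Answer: $\frac{1}{9980} \approx 0.0001002$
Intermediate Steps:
$\frac{1}{\left(\left(7823 + 8208\right) + 198\right) - 6249} = \frac{1}{\left(16031 + 198\right) - 6249} = \frac{1}{16229 - 6249} = \frac{1}{9980}$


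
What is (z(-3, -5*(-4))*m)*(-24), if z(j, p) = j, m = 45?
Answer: 3240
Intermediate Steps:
(z(-3, -5*(-4))*m)*(-24) = -3*45*(-24) = -135*(-24) = 3240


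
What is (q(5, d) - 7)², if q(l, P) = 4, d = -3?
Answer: 9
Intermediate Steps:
(q(5, d) - 7)² = (4 - 7)² = (-3)² = 9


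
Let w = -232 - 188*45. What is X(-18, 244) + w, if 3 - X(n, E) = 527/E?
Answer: -2120643/244 ≈ -8691.2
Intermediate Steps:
X(n, E) = 3 - 527/E
w = -8692 (w = -232 - 8460 = -8692)
X(-18, 244) + w = (3 - 527/244) - 8692 = 205/244 - 8692 = -2120643/244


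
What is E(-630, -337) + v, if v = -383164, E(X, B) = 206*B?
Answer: -452586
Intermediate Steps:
E(-630, -337) + v = 206*(-337) - 383164 = -69422 - 383164 = -452586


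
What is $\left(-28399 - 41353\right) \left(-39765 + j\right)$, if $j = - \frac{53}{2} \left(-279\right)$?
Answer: $2257976868$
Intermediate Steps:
$j = \frac{14787}{2}$ ($j = \left(-53\right) \frac{1}{2} \left(-279\right) = \left(- \frac{53}{2}\right) \left(-279\right) = \frac{14787}{2} \approx 7393.5$)
$\left(-28399 - 41353\right) \left(-39765 + j\right) = \left(-28399 - 41353\right) \left(-39765 + \frac{14787}{2}\right) = \left(-69752\right) \left(- \frac{64743}{2}\right) = 2257976868$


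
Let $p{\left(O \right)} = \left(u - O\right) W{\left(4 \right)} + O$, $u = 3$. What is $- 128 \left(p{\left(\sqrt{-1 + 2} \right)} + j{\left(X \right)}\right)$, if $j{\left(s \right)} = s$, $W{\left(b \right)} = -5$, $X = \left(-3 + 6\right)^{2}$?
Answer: $0$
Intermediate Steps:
$X = 9$ ($X = 3^{2} = 9$)
$p{\left(O \right)} = -15 + 6 O$ ($p{\left(O \right)} = \left(3 - O\right) \left(-5\right) + O = \left(-15 + 5 O\right) + O = -15 + 6 O$)
$- 128 \left(p{\left(\sqrt{-1 + 2} \right)} + j{\left(X \right)}\right) = - 128 \left(\left(-15 + 6 \sqrt{-1 + 2}\right) + 9\right) = - 128 \left(\left(-15 + 6 \sqrt{1}\right) + 9\right) = - 128 \left(\left(-15 + 6 \cdot 1\right) + 9\right) = - 128 \left(\left(-15 + 6\right) + 9\right) = - 128 \left(-9 + 9\right) = \left(-128\right) 0 = 0$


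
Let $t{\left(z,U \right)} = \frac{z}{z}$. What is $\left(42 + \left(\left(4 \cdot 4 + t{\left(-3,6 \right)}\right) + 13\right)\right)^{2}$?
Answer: $5184$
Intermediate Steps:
$t{\left(z,U \right)} = 1$
$\left(42 + \left(\left(4 \cdot 4 + t{\left(-3,6 \right)}\right) + 13\right)\right)^{2} = \left(42 + \left(\left(4 \cdot 4 + 1\right) + 13\right)\right)^{2} = \left(42 + \left(\left(16 + 1\right) + 13\right)\right)^{2} = \left(42 + \left(17 + 13\right)\right)^{2} = \left(42 + 30\right)^{2} = 72^{2} = 5184$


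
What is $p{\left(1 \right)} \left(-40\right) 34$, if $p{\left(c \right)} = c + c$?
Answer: $-2720$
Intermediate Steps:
$p{\left(c \right)} = 2 c$
$p{\left(1 \right)} \left(-40\right) 34 = 2 \cdot 1 \left(-40\right) 34 = 2 \left(-40\right) 34 = \left(-80\right) 34 = -2720$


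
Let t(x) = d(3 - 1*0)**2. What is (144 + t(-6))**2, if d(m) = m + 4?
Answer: 37249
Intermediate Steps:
d(m) = 4 + m
t(x) = 49 (t(x) = (4 + (3 - 1*0))**2 = (4 + (3 + 0))**2 = (4 + 3)**2 = 7**2 = 49)
(144 + t(-6))**2 = (144 + 49)**2 = 193**2 = 37249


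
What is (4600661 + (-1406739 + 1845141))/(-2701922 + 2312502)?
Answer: -5039063/389420 ≈ -12.940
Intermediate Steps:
(4600661 + (-1406739 + 1845141))/(-2701922 + 2312502) = (4600661 + 438402)/(-389420) = 5039063*(-1/389420) = -5039063/389420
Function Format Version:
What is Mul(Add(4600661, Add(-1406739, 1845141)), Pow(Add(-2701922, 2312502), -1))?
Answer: Rational(-5039063, 389420) ≈ -12.940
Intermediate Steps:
Mul(Add(4600661, Add(-1406739, 1845141)), Pow(Add(-2701922, 2312502), -1)) = Mul(Add(4600661, 438402), Pow(-389420, -1)) = Mul(5039063, Rational(-1, 389420)) = Rational(-5039063, 389420)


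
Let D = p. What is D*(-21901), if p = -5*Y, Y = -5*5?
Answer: -2737625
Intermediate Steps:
Y = -25
p = 125 (p = -5*(-25) = 125)
D = 125
D*(-21901) = 125*(-21901) = -2737625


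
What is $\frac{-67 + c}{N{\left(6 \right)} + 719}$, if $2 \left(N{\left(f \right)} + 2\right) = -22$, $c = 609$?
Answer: $\frac{271}{353} \approx 0.7677$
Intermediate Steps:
$N{\left(f \right)} = -13$ ($N{\left(f \right)} = -2 + \frac{1}{2} \left(-22\right) = -2 - 11 = -13$)
$\frac{-67 + c}{N{\left(6 \right)} + 719} = \frac{-67 + 609}{-13 + 719} = \frac{542}{706} = 542 \cdot \frac{1}{706} = \frac{271}{353}$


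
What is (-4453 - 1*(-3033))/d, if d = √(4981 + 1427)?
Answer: -355*√178/267 ≈ -17.739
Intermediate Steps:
d = 6*√178 (d = √6408 = 6*√178 ≈ 80.050)
(-4453 - 1*(-3033))/d = (-4453 - 1*(-3033))/((6*√178)) = (-4453 + 3033)*(√178/1068) = -355*√178/267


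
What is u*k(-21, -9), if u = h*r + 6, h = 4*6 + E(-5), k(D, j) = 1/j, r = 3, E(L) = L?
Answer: -7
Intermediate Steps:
h = 19 (h = 4*6 - 5 = 24 - 5 = 19)
u = 63 (u = 19*3 + 6 = 57 + 6 = 63)
u*k(-21, -9) = 63/(-9) = 63*(-⅑) = -7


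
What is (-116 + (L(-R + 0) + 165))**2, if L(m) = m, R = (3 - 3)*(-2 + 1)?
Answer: 2401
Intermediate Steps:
R = 0 (R = 0*(-1) = 0)
(-116 + (L(-R + 0) + 165))**2 = (-116 + ((-1*0 + 0) + 165))**2 = (-116 + ((0 + 0) + 165))**2 = (-116 + (0 + 165))**2 = (-116 + 165)**2 = 49**2 = 2401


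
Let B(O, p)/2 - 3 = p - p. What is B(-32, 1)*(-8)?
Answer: -48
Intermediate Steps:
B(O, p) = 6 (B(O, p) = 6 + 2*(p - p) = 6 + 2*0 = 6 + 0 = 6)
B(-32, 1)*(-8) = 6*(-8) = -48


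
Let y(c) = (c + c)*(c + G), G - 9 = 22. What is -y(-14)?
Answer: 476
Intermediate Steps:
G = 31 (G = 9 + 22 = 31)
y(c) = 2*c*(31 + c) (y(c) = (c + c)*(c + 31) = (2*c)*(31 + c) = 2*c*(31 + c))
-y(-14) = -2*(-14)*(31 - 14) = -2*(-14)*17 = -1*(-476) = 476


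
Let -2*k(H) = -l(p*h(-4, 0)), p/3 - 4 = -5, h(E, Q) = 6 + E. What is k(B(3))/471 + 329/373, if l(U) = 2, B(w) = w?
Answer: 155332/175683 ≈ 0.88416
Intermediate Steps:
p = -3 (p = 12 + 3*(-5) = 12 - 15 = -3)
k(H) = 1 (k(H) = -(-1)*2/2 = -1/2*(-2) = 1)
k(B(3))/471 + 329/373 = 1/471 + 329/373 = 155332/175683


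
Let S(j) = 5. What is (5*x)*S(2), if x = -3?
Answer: -75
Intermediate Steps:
(5*x)*S(2) = (5*(-3))*5 = -15*5 = -75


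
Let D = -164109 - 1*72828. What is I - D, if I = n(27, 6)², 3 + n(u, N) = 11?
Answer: 237001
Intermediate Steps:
n(u, N) = 8 (n(u, N) = -3 + 11 = 8)
D = -236937 (D = -164109 - 72828 = -236937)
I = 64 (I = 8² = 64)
I - D = 64 - 1*(-236937) = 64 + 236937 = 237001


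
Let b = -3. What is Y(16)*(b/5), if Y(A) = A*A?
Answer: -768/5 ≈ -153.60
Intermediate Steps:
Y(A) = A²
Y(16)*(b/5) = 16²*(-3/5) = 256*(-3*⅕) = 256*(-⅗) = -768/5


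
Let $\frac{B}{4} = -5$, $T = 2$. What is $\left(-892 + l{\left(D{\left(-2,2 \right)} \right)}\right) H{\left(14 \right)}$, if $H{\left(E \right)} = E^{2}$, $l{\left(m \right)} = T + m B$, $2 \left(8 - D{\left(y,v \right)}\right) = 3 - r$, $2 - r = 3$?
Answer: $-197960$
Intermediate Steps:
$r = -1$ ($r = 2 - 3 = -1$)
$D{\left(y,v \right)} = 6$ ($D{\left(y,v \right)} = 8 - \frac{3 - -1}{2} = 8 - \frac{3 + 1}{2} = 8 - 2 = 6$)
$B = -20$ ($B = 4 \left(-5\right) = -20$)
$l{\left(m \right)} = 2 - 20 m$ ($l{\left(m \right)} = 2 + m \left(-20\right) = 2 - 20 m$)
$\left(-892 + l{\left(D{\left(-2,2 \right)} \right)}\right) H{\left(14 \right)} = \left(-892 + \left(2 - 120\right)\right) 14^{2} = \left(-892 + \left(2 - 120\right)\right) 196 = \left(-892 - 118\right) 196 = \left(-1010\right) 196 = -197960$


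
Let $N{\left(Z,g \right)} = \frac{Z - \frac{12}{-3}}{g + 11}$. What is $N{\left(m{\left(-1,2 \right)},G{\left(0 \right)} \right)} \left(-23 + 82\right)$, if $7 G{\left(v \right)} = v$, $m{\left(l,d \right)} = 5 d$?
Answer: $\frac{826}{11} \approx 75.091$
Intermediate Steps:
$G{\left(v \right)} = \frac{v}{7}$
$N{\left(Z,g \right)} = \frac{4 + Z}{11 + g}$ ($N{\left(Z,g \right)} = \frac{Z - -4}{11 + g} = \frac{Z + 4}{11 + g} = \frac{4 + Z}{11 + g}$)
$N{\left(m{\left(-1,2 \right)},G{\left(0 \right)} \right)} \left(-23 + 82\right) = \frac{4 + 5 \cdot 2}{11 + \frac{1}{7} \cdot 0} \left(-23 + 82\right) = \frac{4 + 10}{11 + 0} \cdot 59 = \frac{1}{11} \cdot 14 \cdot 59 = \frac{14}{11} \cdot 59 = \frac{826}{11}$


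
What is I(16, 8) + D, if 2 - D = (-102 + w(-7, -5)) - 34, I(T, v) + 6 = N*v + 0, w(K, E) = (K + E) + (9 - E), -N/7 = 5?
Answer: -150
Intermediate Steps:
N = -35 (N = -7*5 = -35)
w(K, E) = 9 + K (w(K, E) = (E + K) + (9 - E) = 9 + K)
I(T, v) = -6 - 35*v (I(T, v) = -6 + (-35*v + 0) = -6 - 35*v)
D = 136 (D = 2 - ((-102 + (9 - 7)) - 34) = 2 - ((-102 + 2) - 34) = 2 - (-100 - 34) = 2 - 1*(-134) = 2 + 134 = 136)
I(16, 8) + D = (-6 - 35*8) + 136 = (-6 - 280) + 136 = -286 + 136 = -150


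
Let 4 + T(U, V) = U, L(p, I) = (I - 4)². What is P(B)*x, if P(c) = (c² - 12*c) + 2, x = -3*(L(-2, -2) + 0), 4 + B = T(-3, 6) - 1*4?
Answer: -43956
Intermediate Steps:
L(p, I) = (-4 + I)²
T(U, V) = -4 + U
B = -15 (B = -4 + ((-4 - 3) - 1*4) = -4 + (-7 - 4) = -4 - 11 = -15)
x = -108 (x = -3*((-4 - 2)² + 0) = -3*((-6)² + 0) = -3*(36 + 0) = -3*36 = -108)
P(c) = 2 + c² - 12*c
P(B)*x = (2 + (-15)² - 12*(-15))*(-108) = (2 + 225 + 180)*(-108) = 407*(-108) = -43956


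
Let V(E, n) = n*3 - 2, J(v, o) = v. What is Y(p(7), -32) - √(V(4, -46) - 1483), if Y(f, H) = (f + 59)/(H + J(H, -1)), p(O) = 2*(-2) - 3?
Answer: -13/16 - I*√1623 ≈ -0.8125 - 40.286*I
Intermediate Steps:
V(E, n) = -2 + 3*n (V(E, n) = 3*n - 2 = -2 + 3*n)
p(O) = -7 (p(O) = -4 - 3 = -7)
Y(f, H) = (59 + f)/(2*H) (Y(f, H) = (f + 59)/(H + H) = (59 + f)/((2*H)) = (59 + f)*(1/(2*H)) = (59 + f)/(2*H))
Y(p(7), -32) - √(V(4, -46) - 1483) = (½)*(59 - 7)/(-32) - √((-2 + 3*(-46)) - 1483) = (½)*(-1/32)*52 - √((-2 - 138) - 1483) = -13/16 - √(-140 - 1483) = -13/16 - √(-1623) = -13/16 - I*√1623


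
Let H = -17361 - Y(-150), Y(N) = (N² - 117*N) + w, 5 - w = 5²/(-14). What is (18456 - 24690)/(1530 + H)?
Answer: 87276/782429 ≈ 0.11154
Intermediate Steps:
w = 95/14 (w = 5 - 5²/(-14) = 5 - 25*(-1)/14 = 5 - 1*(-25/14) = 5 + 25/14 = 95/14 ≈ 6.7857)
Y(N) = 95/14 + N² - 117*N (Y(N) = (N² - 117*N) + 95/14 = 95/14 + N² - 117*N)
H = -803849/14 (H = -17361 - (95/14 + (-150)² - 117*(-150)) = -17361 - (95/14 + 22500 + 17550) = -17361 - 1*560795/14 = -17361 - 560795/14 = -803849/14 ≈ -57418.)
(18456 - 24690)/(1530 + H) = (18456 - 24690)/(1530 - 803849/14) = -6234/(-782429/14) = -6234*(-14/782429) = 87276/782429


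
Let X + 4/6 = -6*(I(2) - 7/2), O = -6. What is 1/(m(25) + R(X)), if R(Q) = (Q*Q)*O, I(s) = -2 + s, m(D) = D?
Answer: -3/7367 ≈ -0.00040722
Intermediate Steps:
X = 61/3 (X = -2/3 - 6*((-2 + 2) - 7/2) = -2/3 - 6*(0 - 7*1/2) = -2/3 - 6*(0 - 7/2) = -2/3 - 6*(-7/2) = -2/3 + 21 = 61/3 ≈ 20.333)
R(Q) = -6*Q**2 (R(Q) = (Q*Q)*(-6) = Q**2*(-6) = -6*Q**2)
1/(m(25) + R(X)) = 1/(25 - 6*(61/3)**2) = 1/(25 - 6*3721/9) = 1/(25 - 7442/3) = 1/(-7367/3) = -3/7367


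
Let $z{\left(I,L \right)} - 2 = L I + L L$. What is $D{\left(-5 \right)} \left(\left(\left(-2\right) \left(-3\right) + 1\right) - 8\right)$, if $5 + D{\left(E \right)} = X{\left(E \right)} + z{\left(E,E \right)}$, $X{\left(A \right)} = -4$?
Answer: $-43$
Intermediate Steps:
$z{\left(I,L \right)} = 2 + L^{2} + I L$ ($z{\left(I,L \right)} = 2 + \left(L I + L L\right) = 2 + \left(I L + L^{2}\right) = 2 + \left(L^{2} + I L\right) = 2 + L^{2} + I L$)
$D{\left(E \right)} = -7 + 2 E^{2}$ ($D{\left(E \right)} = -5 - \left(2 - E^{2} - E E\right) = -5 + \left(-4 + \left(2 + E^{2} + E^{2}\right)\right) = -5 + \left(-4 + \left(2 + 2 E^{2}\right)\right) = -5 + \left(-2 + 2 E^{2}\right) = -7 + 2 E^{2}$)
$D{\left(-5 \right)} \left(\left(\left(-2\right) \left(-3\right) + 1\right) - 8\right) = \left(-7 + 2 \left(-5\right)^{2}\right) \left(\left(\left(-2\right) \left(-3\right) + 1\right) - 8\right) = \left(-7 + 2 \cdot 25\right) \left(\left(6 + 1\right) - 8\right) = \left(-7 + 50\right) \left(7 - 8\right) = 43 \left(-1\right) = -43$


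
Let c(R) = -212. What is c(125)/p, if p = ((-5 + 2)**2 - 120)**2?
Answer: -212/12321 ≈ -0.017206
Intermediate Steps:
p = 12321 (p = ((-3)**2 - 120)**2 = (9 - 120)**2 = (-111)**2 = 12321)
c(125)/p = -212/12321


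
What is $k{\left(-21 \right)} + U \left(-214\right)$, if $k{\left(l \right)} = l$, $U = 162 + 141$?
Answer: $-64863$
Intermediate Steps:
$U = 303$
$k{\left(-21 \right)} + U \left(-214\right) = -21 + 303 \left(-214\right) = -21 - 64842 = -64863$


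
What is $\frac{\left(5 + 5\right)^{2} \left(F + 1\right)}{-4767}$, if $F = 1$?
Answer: $- \frac{200}{4767} \approx -0.041955$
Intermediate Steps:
$\frac{\left(5 + 5\right)^{2} \left(F + 1\right)}{-4767} = \frac{\left(5 + 5\right)^{2} \left(1 + 1\right)}{-4767} = 10^{2} \cdot 2 \left(- \frac{1}{4767}\right) = 100 \cdot 2 \left(- \frac{1}{4767}\right) = 200 \left(- \frac{1}{4767}\right) = - \frac{200}{4767}$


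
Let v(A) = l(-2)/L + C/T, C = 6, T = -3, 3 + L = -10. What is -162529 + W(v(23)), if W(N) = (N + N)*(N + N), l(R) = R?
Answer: -27465097/169 ≈ -1.6252e+5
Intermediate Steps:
L = -13 (L = -3 - 10 = -13)
v(A) = -24/13 (v(A) = -2/(-13) + 6/(-3) = -2*(-1/13) + 6*(-1/3) = 2/13 - 2 = -24/13)
W(N) = 4*N**2 (W(N) = (2*N)*(2*N) = 4*N**2)
-162529 + W(v(23)) = -162529 + 4*(-24/13)**2 = -162529 + 4*(576/169) = -162529 + 2304/169 = -27465097/169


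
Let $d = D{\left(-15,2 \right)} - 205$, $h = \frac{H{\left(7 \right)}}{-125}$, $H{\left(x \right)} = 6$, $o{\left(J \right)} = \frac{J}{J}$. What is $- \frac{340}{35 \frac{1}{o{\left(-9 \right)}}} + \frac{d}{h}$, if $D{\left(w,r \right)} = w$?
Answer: $\frac{96046}{21} \approx 4573.6$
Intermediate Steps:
$o{\left(J \right)} = 1$
$h = - \frac{6}{125}$ ($h = \frac{6}{-125} = 6 \left(- \frac{1}{125}\right) = - \frac{6}{125} \approx -0.048$)
$d = -220$ ($d = -15 - 205 = -220$)
$- \frac{340}{35 \frac{1}{o{\left(-9 \right)}}} + \frac{d}{h} = - \frac{340}{35 \cdot 1^{-1}} - \frac{220}{- \frac{6}{125}} = - \frac{340}{35 \cdot 1} - - \frac{13750}{3} = - \frac{340}{35} + \frac{13750}{3} = \left(-340\right) \frac{1}{35} + \frac{13750}{3} = - \frac{68}{7} + \frac{13750}{3} = \frac{96046}{21}$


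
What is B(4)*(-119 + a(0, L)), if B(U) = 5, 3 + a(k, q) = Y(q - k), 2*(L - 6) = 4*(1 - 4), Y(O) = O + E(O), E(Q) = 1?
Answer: -605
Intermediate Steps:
Y(O) = 1 + O (Y(O) = O + 1 = 1 + O)
L = 0 (L = 6 + (4*(1 - 4))/2 = 6 + (4*(-3))/2 = 6 + (½)*(-12) = 6 - 6 = 0)
a(k, q) = -2 + q - k (a(k, q) = -3 + (1 + (q - k)) = -3 + (1 + q - k) = -2 + q - k)
B(4)*(-119 + a(0, L)) = 5*(-119 + (-2 + 0 - 1*0)) = 5*(-119 + (-2 + 0 + 0)) = 5*(-119 - 2) = 5*(-121) = -605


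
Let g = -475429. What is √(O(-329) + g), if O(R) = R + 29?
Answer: I*√475729 ≈ 689.73*I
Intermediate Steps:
O(R) = 29 + R
√(O(-329) + g) = √((29 - 329) - 475429) = √(-300 - 475429) = √(-475729) = I*√475729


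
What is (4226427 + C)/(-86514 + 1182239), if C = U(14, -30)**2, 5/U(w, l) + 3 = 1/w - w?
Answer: 237394183063/61545777525 ≈ 3.8572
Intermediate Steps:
U(w, l) = 5/(-3 + 1/w - w) (U(w, l) = 5/(-3 + (1/w - w)) = 5/(-3 + 1/w - w))
C = 4900/56169 (C = (-5*14/(-1 + 14**2 + 3*14))**2 = (-5*14/(-1 + 196 + 42))**2 = (-5*14/237)**2 = (-5*14*1/237)**2 = (-70/237)**2 = 4900/56169 ≈ 0.087237)
(4226427 + C)/(-86514 + 1182239) = (4226427 + 4900/56169)/(-86514 + 1182239) = (237394183063/56169)/1095725 = (237394183063/56169)*(1/1095725) = 237394183063/61545777525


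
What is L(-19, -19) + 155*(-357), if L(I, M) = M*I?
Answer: -54974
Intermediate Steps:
L(I, M) = I*M
L(-19, -19) + 155*(-357) = -19*(-19) + 155*(-357) = 361 - 55335 = -54974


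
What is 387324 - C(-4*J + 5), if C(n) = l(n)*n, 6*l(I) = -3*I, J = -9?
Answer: 776329/2 ≈ 3.8816e+5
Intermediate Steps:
l(I) = -I/2 (l(I) = (-3*I)/6 = -I/2)
C(n) = -n²/2 (C(n) = (-n/2)*n = -n²/2)
387324 - C(-4*J + 5) = 387324 - (-1)*(-4*(-9) + 5)²/2 = 387324 - (-1)*(36 + 5)²/2 = 387324 - (-1)*41²/2 = 387324 - (-1)*1681/2 = 387324 - 1*(-1681/2) = 387324 + 1681/2 = 776329/2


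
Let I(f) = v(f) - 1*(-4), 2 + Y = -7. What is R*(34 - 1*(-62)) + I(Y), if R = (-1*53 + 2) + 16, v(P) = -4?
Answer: -3360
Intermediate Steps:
Y = -9 (Y = -2 - 7 = -9)
I(f) = 0 (I(f) = -4 - 1*(-4) = -4 + 4 = 0)
R = -35 (R = (-53 + 2) + 16 = -51 + 16 = -35)
R*(34 - 1*(-62)) + I(Y) = -35*(34 - 1*(-62)) + 0 = -35*(34 + 62) + 0 = -35*96 + 0 = -3360 + 0 = -3360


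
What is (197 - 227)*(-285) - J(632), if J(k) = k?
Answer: 7918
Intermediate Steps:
(197 - 227)*(-285) - J(632) = (197 - 227)*(-285) - 1*632 = -30*(-285) - 632 = 8550 - 632 = 7918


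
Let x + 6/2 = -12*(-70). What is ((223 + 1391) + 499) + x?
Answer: 2950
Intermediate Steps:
x = 837 (x = -3 - 12*(-70) = -3 + 840 = 837)
((223 + 1391) + 499) + x = ((223 + 1391) + 499) + 837 = (1614 + 499) + 837 = 2113 + 837 = 2950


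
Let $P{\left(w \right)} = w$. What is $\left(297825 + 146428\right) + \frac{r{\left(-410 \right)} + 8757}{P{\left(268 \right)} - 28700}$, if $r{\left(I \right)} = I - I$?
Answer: $\frac{12630992539}{28432} \approx 4.4425 \cdot 10^{5}$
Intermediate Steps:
$r{\left(I \right)} = 0$
$\left(297825 + 146428\right) + \frac{r{\left(-410 \right)} + 8757}{P{\left(268 \right)} - 28700} = \left(297825 + 146428\right) + \frac{0 + 8757}{268 - 28700} = 444253 + \frac{8757}{-28432} = 444253 + 8757 \left(- \frac{1}{28432}\right) = 444253 - \frac{8757}{28432} = \frac{12630992539}{28432}$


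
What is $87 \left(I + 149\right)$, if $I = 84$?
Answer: $20271$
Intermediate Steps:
$87 \left(I + 149\right) = 87 \left(84 + 149\right) = 87 \cdot 233 = 20271$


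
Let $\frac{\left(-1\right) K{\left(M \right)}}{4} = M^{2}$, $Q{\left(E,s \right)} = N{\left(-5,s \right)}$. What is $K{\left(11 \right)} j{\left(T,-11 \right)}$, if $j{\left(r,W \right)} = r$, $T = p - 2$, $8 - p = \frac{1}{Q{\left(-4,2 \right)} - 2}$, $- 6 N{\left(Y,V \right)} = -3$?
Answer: $- \frac{9680}{3} \approx -3226.7$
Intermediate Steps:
$N{\left(Y,V \right)} = \frac{1}{2}$ ($N{\left(Y,V \right)} = \left(- \frac{1}{6}\right) \left(-3\right) = \frac{1}{2}$)
$Q{\left(E,s \right)} = \frac{1}{2}$
$p = \frac{26}{3}$ ($p = 8 - \frac{1}{\frac{1}{2} - 2} = 8 - \frac{1}{- \frac{3}{2}} = 8 - - \frac{2}{3} = 8 + \frac{2}{3} = \frac{26}{3} \approx 8.6667$)
$T = \frac{20}{3}$ ($T = \frac{26}{3} - 2 = \frac{20}{3} \approx 6.6667$)
$K{\left(M \right)} = - 4 M^{2}$
$K{\left(11 \right)} j{\left(T,-11 \right)} = - 4 \cdot 11^{2} \cdot \frac{20}{3} = \left(-4\right) 121 \cdot \frac{20}{3} = \left(-484\right) \frac{20}{3} = - \frac{9680}{3}$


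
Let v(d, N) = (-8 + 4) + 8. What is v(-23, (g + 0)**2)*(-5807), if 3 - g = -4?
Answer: -23228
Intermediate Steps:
g = 7 (g = 3 - 1*(-4) = 3 + 4 = 7)
v(d, N) = 4 (v(d, N) = -4 + 8 = 4)
v(-23, (g + 0)**2)*(-5807) = 4*(-5807) = -23228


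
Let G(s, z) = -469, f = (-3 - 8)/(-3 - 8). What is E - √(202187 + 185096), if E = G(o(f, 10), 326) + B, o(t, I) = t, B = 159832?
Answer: 159363 - 31*√403 ≈ 1.5874e+5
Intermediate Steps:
f = 1 (f = -11/(-11) = -11*(-1/11) = 1)
E = 159363 (E = -469 + 159832 = 159363)
E - √(202187 + 185096) = 159363 - √(202187 + 185096) = 159363 - √387283 = 159363 - 31*√403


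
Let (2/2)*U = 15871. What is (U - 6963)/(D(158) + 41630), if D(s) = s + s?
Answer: 4454/20973 ≈ 0.21237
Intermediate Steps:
U = 15871
D(s) = 2*s
(U - 6963)/(D(158) + 41630) = (15871 - 6963)/(2*158 + 41630) = 8908/(316 + 41630) = 8908/41946 = 8908*(1/41946) = 4454/20973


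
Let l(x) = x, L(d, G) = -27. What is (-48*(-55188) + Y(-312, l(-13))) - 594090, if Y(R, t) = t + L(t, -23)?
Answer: 2054894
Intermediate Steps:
Y(R, t) = -27 + t (Y(R, t) = t - 27 = -27 + t)
(-48*(-55188) + Y(-312, l(-13))) - 594090 = (-48*(-55188) + (-27 - 13)) - 594090 = (2649024 - 40) - 594090 = 2648984 - 594090 = 2054894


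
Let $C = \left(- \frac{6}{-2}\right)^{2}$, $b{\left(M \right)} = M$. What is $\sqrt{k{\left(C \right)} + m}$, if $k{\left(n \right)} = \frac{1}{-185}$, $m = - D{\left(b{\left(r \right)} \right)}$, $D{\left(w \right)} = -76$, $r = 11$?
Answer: $\frac{\sqrt{2600915}}{185} \approx 8.7175$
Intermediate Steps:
$m = 76$ ($m = \left(-1\right) \left(-76\right) = 76$)
$C = 9$ ($C = \left(\left(-6\right) \left(- \frac{1}{2}\right)\right)^{2} = 3^{2} = 9$)
$k{\left(n \right)} = - \frac{1}{185}$
$\sqrt{k{\left(C \right)} + m} = \sqrt{- \frac{1}{185} + 76} = \sqrt{\frac{14059}{185}} = \frac{\sqrt{2600915}}{185}$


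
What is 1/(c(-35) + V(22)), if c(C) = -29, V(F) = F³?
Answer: 1/10619 ≈ 9.4171e-5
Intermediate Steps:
1/(c(-35) + V(22)) = 1/(-29 + 22³) = 1/(-29 + 10648) = 1/10619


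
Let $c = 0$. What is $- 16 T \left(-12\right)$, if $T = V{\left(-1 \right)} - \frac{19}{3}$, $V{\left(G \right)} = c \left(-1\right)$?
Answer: $-1216$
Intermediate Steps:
$V{\left(G \right)} = 0$ ($V{\left(G \right)} = 0 \left(-1\right) = 0$)
$T = - \frac{19}{3}$ ($T = 0 - \frac{19}{3} = - \frac{19}{3} \approx -6.3333$)
$- 16 T \left(-12\right) = \left(-16\right) \left(- \frac{19}{3}\right) \left(-12\right) = \frac{304}{3} \left(-12\right) = -1216$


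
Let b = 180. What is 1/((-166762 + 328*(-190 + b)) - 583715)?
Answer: -1/753757 ≈ -1.3267e-6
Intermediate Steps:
1/((-166762 + 328*(-190 + b)) - 583715) = 1/((-166762 + 328*(-190 + 180)) - 583715) = 1/((-166762 + 328*(-10)) - 583715) = 1/((-166762 - 3280) - 583715) = 1/(-170042 - 583715) = 1/(-753757) = -1/753757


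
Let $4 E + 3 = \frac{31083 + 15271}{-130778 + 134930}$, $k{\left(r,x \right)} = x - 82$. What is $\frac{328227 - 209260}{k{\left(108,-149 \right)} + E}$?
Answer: $- \frac{987901968}{1901275} \approx -519.6$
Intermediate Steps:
$k{\left(r,x \right)} = -82 + x$
$E = \frac{16949}{8304}$ ($E = - \frac{3}{4} + \frac{\left(31083 + 15271\right) \frac{1}{-130778 + 134930}}{4} = - \frac{3}{4} + \frac{46354 \cdot \frac{1}{4152}}{4} = - \frac{3}{4} + \frac{1}{4} \cdot \frac{23177}{2076} = - \frac{3}{4} + \frac{23177}{8304} = \frac{16949}{8304} \approx 2.0411$)
$\frac{328227 - 209260}{k{\left(108,-149 \right)} + E} = \frac{328227 - 209260}{\left(-82 - 149\right) + \frac{16949}{8304}} = \frac{118967}{-231 + \frac{16949}{8304}} = \frac{118967}{- \frac{1901275}{8304}} = 118967 \left(- \frac{8304}{1901275}\right) = - \frac{987901968}{1901275}$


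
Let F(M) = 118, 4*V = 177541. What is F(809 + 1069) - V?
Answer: -177069/4 ≈ -44267.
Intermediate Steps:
V = 177541/4 (V = (1/4)*177541 = 177541/4 ≈ 44385.)
F(809 + 1069) - V = 118 - 1*177541/4 = 118 - 177541/4 = -177069/4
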